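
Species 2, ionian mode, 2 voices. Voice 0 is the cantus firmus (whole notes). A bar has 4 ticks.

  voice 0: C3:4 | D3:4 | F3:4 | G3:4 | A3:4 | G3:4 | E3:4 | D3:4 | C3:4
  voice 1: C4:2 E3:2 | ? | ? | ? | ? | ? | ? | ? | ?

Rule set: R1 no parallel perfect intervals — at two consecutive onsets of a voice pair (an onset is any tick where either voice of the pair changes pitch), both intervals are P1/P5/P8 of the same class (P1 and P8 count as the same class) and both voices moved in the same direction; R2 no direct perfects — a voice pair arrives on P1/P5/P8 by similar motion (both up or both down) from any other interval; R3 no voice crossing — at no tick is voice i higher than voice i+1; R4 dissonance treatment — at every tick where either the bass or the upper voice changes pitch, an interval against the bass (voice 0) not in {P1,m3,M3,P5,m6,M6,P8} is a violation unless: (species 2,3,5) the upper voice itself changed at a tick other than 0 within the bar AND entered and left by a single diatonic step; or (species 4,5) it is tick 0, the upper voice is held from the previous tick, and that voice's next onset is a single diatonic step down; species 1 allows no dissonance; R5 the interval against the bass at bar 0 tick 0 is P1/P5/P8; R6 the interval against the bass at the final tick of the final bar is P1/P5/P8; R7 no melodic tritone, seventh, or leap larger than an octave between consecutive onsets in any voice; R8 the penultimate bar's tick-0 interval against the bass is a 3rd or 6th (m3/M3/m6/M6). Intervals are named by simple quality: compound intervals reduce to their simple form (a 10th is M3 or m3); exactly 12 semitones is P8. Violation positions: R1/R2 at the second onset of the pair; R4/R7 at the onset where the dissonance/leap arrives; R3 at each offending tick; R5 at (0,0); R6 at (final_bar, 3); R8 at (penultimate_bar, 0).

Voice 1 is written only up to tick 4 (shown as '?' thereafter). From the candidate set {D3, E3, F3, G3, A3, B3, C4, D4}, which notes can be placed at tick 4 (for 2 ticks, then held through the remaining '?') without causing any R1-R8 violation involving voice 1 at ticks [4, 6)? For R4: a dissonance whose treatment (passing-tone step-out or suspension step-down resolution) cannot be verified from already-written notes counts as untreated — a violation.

D3: legal
E3: violates R4
F3: legal
G3: violates R4
A3: violates R2
B3: legal
C4: violates R4
D4: violates R2,R7

{B3, D3, F3}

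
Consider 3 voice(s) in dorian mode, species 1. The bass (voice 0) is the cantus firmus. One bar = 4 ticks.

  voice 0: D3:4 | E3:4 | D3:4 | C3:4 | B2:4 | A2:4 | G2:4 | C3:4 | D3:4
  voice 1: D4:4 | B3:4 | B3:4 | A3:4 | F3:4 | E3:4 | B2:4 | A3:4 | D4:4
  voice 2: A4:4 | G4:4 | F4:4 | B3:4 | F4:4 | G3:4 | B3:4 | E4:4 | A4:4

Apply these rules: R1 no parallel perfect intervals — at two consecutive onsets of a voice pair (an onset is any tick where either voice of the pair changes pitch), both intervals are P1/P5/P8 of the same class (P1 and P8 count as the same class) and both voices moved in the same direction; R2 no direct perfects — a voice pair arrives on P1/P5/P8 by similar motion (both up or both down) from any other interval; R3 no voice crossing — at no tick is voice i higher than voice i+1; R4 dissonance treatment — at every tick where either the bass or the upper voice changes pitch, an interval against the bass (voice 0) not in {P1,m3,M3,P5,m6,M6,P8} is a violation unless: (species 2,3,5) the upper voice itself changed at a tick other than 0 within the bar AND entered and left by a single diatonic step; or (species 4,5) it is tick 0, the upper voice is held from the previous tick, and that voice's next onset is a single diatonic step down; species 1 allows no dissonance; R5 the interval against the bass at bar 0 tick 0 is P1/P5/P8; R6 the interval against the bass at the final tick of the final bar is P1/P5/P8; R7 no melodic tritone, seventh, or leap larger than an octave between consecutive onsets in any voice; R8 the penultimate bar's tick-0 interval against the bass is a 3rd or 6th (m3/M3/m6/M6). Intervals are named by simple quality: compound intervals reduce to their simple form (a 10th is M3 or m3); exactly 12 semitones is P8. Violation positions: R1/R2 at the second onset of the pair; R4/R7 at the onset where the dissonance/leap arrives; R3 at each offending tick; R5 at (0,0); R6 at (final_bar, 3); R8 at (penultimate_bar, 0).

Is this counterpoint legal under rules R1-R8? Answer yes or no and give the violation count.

bar 0: v0=D3 v1=D4 v2=A4 (P5)
bar 1: v0=E3 v1=B3 v2=G4 (m3)
bar 2: v0=D3 v1=B3 v2=F4 (m3)
bar 3: v0=C3 v1=A3 v2=B3 (M7)
bar 4: v0=B2 v1=F3 v2=F4 (TT)
bar 5: v0=A2 v1=E3 v2=G3 (m7)
bar 6: v0=G2 v1=B2 v2=B3 (M3)
bar 7: v0=C3 v1=A3 v2=E4 (M3)
bar 8: v0=D3 v1=D4 v2=A4 (P5)
  R4 @ bar3.0: C3/B3 M7 untreated
  R7 @ bar3.0: F4->B3 leap 6st
  R4 @ bar4.0: B2/F3 TT untreated
  R4 @ bar4.0: B2/F4 TT untreated
  R7 @ bar4.0: B3->F4 leap 6st
  R2 @ bar5.0: B2/F3 TT -> A2/E3 P5 similar
  R4 @ bar5.0: A2/G3 m7 untreated
  R7 @ bar5.0: F4->G3 leap 10st
  R2 @ bar7.0: B2/B3 P8 -> A3/E4 P5 similar
  R7 @ bar7.0: B2->A3 leap 10st
  R1 @ bar8.0: A3/E4 P5 -> D4/A4 P5 similar
  R2 @ bar8.0: C3/A3 M6 -> D3/D4 P8 similar
  R2 @ bar8.0: C3/E4 M3 -> D3/A4 P5 similar

No (13 violations)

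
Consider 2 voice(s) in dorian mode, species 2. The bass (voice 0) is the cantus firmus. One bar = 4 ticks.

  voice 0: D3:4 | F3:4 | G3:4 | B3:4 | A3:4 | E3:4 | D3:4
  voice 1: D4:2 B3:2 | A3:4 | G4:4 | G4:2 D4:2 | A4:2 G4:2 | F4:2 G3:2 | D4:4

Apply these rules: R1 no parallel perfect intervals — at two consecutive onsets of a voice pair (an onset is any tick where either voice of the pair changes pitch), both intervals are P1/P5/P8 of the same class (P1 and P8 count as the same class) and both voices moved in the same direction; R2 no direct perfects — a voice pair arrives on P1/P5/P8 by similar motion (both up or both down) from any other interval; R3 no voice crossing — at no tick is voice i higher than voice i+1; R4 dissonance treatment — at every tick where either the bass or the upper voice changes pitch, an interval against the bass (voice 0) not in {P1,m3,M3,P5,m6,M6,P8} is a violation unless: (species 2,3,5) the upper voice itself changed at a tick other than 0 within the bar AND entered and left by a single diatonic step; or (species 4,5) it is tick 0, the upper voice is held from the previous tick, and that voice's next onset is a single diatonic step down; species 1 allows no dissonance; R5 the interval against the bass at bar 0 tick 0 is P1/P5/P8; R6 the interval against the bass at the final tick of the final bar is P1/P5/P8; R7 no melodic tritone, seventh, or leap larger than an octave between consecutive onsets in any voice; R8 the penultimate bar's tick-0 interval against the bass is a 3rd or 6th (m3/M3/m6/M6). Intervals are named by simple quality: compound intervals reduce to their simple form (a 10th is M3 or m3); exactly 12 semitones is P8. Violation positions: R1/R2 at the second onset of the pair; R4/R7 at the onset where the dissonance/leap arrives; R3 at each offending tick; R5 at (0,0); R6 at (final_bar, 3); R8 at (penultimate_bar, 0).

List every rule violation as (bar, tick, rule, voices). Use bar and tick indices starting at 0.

(2, 0, R2, (0, 1))
(2, 0, R7, (1,))
(5, 0, R4, (0, 1))
(5, 0, R8, (0, 1))
(5, 2, R7, (1,))

bar 0: v0=D3 v1=D4 downbeat P8
bar 1: v0=F3 v1=A3 downbeat M3
bar 2: v0=G3 v1=G4 downbeat P8
bar 3: v0=B3 v1=G4 downbeat m6
bar 4: v0=A3 v1=A4 downbeat P8
bar 5: v0=E3 v1=F4 downbeat m2
bar 6: v0=D3 v1=D4 downbeat P8
  -> R2 @ bar 2 tick 0 v(0, 1): F3/A3 M3 -> G3/G4 P8 similar
  -> R7 @ bar 2 tick 0 v(1,): A3->G4 leap 10st
  -> R4 @ bar 5 tick 0 v(0, 1): E3/F4 m2 untreated
  -> R8 @ bar 5 tick 0 v(0, 1): penult m2 not 3rd/6th
  -> R7 @ bar 5 tick 2 v(1,): F4->G3 leap 10st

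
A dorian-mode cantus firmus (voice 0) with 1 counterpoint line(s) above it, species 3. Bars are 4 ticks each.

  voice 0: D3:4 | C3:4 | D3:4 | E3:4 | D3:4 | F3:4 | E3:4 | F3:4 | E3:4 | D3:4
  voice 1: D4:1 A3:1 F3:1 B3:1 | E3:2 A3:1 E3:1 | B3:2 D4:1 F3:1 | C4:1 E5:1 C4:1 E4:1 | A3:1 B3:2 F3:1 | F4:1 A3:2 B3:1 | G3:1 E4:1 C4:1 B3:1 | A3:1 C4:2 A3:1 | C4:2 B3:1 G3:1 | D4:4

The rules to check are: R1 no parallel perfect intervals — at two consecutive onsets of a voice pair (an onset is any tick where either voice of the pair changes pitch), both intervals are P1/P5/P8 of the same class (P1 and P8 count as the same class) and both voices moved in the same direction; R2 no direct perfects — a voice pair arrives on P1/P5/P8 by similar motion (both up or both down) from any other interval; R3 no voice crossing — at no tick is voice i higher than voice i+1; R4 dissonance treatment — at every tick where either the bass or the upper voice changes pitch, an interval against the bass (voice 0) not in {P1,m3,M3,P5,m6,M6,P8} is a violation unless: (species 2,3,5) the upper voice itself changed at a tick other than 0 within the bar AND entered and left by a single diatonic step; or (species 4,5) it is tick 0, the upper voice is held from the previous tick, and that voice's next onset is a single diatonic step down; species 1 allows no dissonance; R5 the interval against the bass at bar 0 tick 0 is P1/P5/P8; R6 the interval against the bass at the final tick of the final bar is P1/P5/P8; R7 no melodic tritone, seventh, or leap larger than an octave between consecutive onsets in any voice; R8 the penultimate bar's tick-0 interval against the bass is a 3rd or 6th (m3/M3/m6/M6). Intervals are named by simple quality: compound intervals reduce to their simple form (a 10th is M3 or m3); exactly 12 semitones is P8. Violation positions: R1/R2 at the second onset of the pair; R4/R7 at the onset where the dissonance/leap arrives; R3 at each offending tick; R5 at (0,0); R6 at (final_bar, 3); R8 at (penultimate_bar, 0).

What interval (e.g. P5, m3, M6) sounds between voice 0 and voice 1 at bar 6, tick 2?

voice 0=E3 voice 1=C4 -> m6

m6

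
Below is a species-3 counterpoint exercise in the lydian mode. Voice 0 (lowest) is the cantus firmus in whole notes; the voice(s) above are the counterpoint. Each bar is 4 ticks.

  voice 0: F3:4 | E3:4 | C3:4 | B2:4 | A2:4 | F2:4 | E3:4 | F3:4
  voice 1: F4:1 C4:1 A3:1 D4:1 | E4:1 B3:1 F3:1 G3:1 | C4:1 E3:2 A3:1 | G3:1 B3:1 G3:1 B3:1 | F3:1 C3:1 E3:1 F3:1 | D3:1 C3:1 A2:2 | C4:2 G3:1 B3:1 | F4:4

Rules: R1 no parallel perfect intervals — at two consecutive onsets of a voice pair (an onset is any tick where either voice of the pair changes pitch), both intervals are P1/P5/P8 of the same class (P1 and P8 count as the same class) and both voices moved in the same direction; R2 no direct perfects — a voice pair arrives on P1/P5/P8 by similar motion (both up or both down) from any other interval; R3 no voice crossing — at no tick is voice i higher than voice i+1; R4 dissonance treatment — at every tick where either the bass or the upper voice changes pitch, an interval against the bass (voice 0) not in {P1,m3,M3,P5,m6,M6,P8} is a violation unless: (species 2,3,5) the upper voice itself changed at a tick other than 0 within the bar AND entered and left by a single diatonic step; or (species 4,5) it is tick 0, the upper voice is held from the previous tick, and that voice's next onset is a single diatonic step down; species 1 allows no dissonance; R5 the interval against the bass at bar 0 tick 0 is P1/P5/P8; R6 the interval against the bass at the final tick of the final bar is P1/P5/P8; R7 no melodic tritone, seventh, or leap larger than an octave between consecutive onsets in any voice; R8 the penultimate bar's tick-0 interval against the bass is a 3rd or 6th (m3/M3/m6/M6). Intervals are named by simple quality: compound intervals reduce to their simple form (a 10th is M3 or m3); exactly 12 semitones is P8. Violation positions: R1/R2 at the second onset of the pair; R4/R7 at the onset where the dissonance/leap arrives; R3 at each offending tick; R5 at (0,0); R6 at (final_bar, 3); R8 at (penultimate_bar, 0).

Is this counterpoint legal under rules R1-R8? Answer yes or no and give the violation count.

No (7 violations)

bar 0: v0=F3 v1=F4 (P8)
bar 1: v0=E3 v1=E4 (P8)
bar 2: v0=C3 v1=C4 (P8)
bar 3: v0=B2 v1=G3 (m6)
bar 4: v0=A2 v1=F3 (m6)
bar 5: v0=F2 v1=D3 (M6)
bar 6: v0=E3 v1=C4 (m6)
bar 7: v0=F3 v1=F4 (P8)
  R4 @ bar1.2: E3/F3 m2 untreated
  R7 @ bar1.2: B3->F3 leap 6st
  R7 @ bar4.0: B3->F3 leap 6st
  R7 @ bar6.0: F2->E3 leap 11st
  R7 @ bar6.0: A2->C4 leap 15st
  R2 @ bar7.0: E3/B3 P5 -> F3/F4 P8 similar
  R7 @ bar7.0: B3->F4 leap 6st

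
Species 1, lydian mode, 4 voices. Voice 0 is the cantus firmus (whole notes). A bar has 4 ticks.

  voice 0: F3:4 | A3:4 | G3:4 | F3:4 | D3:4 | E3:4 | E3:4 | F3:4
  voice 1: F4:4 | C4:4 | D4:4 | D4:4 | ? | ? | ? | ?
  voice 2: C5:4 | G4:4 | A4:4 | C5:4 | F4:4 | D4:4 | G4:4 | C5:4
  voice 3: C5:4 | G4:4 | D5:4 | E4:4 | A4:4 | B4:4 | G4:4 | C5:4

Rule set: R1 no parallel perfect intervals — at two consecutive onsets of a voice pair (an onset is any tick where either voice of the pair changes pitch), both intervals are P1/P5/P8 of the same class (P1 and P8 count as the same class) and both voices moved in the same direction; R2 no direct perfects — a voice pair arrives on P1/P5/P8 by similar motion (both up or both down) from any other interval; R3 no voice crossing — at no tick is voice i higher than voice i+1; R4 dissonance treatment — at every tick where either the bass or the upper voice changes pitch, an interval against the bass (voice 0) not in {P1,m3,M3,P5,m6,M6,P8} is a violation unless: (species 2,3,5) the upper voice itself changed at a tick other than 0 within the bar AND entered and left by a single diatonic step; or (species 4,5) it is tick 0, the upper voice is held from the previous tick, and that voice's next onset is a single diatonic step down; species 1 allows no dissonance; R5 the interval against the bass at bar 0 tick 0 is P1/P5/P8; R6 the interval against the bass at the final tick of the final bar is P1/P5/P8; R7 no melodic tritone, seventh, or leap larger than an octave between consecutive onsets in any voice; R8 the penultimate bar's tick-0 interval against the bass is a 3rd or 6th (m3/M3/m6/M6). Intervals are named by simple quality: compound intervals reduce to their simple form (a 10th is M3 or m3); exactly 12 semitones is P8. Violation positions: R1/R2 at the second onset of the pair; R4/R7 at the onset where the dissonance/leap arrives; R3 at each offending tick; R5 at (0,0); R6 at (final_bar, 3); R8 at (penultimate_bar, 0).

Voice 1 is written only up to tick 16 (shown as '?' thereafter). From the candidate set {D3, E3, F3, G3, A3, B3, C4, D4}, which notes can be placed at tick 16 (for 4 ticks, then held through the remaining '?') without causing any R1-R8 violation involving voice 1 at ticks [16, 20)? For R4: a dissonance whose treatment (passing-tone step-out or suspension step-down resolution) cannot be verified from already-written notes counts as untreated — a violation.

D3: violates R2
E3: violates R4,R7
F3: violates R2
G3: violates R4
A3: violates R2
B3: legal
C4: violates R4
D4: legal

{B3, D4}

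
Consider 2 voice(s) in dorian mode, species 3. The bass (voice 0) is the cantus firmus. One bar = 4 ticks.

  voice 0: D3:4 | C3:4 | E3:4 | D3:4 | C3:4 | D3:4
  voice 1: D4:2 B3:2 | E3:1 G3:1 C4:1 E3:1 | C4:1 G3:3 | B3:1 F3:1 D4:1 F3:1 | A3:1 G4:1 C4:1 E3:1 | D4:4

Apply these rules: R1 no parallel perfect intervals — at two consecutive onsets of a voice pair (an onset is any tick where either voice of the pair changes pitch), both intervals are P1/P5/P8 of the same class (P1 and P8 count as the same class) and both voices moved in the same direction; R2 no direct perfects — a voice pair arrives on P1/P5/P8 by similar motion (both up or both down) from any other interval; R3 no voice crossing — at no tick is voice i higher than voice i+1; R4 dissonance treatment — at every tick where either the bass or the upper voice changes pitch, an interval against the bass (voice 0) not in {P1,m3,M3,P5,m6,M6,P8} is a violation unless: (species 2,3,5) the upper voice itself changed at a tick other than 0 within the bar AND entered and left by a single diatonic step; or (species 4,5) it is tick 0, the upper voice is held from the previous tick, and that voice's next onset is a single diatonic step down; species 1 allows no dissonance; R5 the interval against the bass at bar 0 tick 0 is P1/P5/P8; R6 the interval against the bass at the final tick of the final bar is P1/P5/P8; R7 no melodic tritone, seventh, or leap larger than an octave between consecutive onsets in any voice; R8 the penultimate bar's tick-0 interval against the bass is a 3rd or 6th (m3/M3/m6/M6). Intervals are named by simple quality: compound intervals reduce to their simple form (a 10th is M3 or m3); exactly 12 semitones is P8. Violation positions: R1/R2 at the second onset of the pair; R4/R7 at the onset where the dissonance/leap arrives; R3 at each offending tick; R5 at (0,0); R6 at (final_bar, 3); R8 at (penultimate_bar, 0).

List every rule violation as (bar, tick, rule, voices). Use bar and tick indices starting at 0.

bar 0: v0=D3 v1=D4 downbeat P8
bar 1: v0=C3 v1=E3 downbeat M3
bar 2: v0=E3 v1=C4 downbeat m6
bar 3: v0=D3 v1=B3 downbeat M6
bar 4: v0=C3 v1=A3 downbeat M6
bar 5: v0=D3 v1=D4 downbeat P8
  -> R7 @ bar 3 tick 1 v(1,): B3->F3 leap 6st
  -> R7 @ bar 4 tick 1 v(1,): A3->G4 leap 10st
  -> R2 @ bar 5 tick 0 v(0, 1): C3/E3 M3 -> D3/D4 P8 similar
  -> R7 @ bar 5 tick 0 v(1,): E3->D4 leap 10st

(3, 1, R7, (1,))
(4, 1, R7, (1,))
(5, 0, R2, (0, 1))
(5, 0, R7, (1,))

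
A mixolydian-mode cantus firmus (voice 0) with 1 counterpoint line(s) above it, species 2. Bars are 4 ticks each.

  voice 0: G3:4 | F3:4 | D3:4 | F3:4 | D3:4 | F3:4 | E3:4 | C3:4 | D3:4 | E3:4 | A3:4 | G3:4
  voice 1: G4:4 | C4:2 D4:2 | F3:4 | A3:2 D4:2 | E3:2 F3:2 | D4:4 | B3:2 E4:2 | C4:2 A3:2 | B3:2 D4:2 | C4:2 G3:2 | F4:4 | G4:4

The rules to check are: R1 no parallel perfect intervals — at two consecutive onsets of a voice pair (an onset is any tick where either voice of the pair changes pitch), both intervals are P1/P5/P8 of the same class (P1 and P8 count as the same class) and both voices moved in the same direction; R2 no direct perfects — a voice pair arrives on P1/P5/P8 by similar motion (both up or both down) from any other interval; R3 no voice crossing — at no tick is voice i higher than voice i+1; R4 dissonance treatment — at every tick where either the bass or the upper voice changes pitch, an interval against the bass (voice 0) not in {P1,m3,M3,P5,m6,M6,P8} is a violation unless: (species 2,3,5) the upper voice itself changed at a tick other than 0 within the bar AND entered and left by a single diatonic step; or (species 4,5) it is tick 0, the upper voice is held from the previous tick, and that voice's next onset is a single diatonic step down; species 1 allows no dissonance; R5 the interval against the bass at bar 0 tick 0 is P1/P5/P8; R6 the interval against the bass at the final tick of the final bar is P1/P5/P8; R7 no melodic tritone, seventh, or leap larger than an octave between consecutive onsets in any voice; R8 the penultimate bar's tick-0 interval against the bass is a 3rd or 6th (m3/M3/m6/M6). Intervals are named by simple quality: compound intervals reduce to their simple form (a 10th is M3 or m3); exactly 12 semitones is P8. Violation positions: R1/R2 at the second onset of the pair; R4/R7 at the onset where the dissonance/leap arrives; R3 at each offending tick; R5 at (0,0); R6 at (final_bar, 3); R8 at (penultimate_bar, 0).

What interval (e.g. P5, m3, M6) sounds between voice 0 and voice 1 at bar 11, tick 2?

voice 0=G3 voice 1=G4 -> P8

P8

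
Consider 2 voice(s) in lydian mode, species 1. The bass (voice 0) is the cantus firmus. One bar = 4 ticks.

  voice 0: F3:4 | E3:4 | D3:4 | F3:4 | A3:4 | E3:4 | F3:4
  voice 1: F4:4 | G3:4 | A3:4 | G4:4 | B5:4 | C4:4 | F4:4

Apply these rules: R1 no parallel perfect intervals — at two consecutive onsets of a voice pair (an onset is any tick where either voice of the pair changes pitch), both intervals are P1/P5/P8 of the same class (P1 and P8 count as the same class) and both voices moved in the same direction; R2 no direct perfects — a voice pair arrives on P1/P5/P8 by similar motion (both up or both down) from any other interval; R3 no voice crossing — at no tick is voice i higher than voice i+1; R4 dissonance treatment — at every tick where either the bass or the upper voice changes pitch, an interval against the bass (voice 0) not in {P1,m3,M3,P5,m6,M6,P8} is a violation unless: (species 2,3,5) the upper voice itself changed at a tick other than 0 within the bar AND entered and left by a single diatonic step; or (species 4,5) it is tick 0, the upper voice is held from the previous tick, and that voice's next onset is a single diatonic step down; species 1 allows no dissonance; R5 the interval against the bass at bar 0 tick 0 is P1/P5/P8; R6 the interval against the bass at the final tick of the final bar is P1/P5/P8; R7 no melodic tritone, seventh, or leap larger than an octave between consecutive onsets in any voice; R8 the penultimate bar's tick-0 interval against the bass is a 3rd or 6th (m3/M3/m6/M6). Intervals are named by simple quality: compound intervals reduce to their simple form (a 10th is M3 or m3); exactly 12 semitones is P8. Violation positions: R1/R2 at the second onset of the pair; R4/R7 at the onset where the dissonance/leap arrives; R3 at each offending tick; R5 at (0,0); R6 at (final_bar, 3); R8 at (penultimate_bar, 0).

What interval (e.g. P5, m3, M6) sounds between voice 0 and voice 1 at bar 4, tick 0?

voice 0=A3 voice 1=B5 -> M2

M2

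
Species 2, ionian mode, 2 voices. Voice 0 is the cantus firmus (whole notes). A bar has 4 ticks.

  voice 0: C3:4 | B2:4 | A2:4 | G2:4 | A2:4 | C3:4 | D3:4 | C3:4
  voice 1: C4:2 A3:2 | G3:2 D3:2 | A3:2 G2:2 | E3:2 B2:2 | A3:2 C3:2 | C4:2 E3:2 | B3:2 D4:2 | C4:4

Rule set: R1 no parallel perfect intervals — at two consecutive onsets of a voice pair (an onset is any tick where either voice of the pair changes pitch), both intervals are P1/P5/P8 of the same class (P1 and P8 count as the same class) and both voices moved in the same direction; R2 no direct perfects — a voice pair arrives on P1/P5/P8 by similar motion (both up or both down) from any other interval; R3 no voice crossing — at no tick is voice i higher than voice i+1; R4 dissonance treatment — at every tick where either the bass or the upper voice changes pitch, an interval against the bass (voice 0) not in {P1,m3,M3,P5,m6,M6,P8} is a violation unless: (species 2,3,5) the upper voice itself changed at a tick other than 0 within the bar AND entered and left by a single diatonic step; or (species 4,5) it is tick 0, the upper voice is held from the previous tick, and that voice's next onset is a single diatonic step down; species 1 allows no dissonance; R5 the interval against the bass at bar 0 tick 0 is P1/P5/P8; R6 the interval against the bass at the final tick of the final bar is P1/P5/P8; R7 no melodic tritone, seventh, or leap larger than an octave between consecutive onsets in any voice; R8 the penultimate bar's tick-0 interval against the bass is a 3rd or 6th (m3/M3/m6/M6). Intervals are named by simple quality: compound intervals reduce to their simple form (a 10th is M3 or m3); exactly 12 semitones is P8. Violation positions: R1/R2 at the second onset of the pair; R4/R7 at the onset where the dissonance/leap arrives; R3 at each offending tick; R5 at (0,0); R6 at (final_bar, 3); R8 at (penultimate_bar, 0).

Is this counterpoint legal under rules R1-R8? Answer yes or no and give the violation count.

bar 0: v0=C3 v1=C4 (P8)
bar 1: v0=B2 v1=G3 (m6)
bar 2: v0=A2 v1=A3 (P8)
bar 3: v0=G2 v1=E3 (M6)
bar 4: v0=A2 v1=A3 (P8)
bar 5: v0=C3 v1=C4 (P8)
bar 6: v0=D3 v1=B3 (M6)
bar 7: v0=C3 v1=C4 (P8)
  R3 @ bar2.2: A2 above G2
  R4 @ bar2.2: A2/G2 M2 untreated
  R7 @ bar2.2: A3->G2 leap 14st
  R3 @ bar2.3: A2 above G2
  R2 @ bar4.0: G2/B2 M3 -> A2/A3 P8 similar
  R7 @ bar4.0: B2->A3 leap 10st
  R2 @ bar5.0: A2/C3 m3 -> C3/C4 P8 similar
  R1 @ bar7.0: D3/D4 P8 -> C3/C4 P8 similar

No (8 violations)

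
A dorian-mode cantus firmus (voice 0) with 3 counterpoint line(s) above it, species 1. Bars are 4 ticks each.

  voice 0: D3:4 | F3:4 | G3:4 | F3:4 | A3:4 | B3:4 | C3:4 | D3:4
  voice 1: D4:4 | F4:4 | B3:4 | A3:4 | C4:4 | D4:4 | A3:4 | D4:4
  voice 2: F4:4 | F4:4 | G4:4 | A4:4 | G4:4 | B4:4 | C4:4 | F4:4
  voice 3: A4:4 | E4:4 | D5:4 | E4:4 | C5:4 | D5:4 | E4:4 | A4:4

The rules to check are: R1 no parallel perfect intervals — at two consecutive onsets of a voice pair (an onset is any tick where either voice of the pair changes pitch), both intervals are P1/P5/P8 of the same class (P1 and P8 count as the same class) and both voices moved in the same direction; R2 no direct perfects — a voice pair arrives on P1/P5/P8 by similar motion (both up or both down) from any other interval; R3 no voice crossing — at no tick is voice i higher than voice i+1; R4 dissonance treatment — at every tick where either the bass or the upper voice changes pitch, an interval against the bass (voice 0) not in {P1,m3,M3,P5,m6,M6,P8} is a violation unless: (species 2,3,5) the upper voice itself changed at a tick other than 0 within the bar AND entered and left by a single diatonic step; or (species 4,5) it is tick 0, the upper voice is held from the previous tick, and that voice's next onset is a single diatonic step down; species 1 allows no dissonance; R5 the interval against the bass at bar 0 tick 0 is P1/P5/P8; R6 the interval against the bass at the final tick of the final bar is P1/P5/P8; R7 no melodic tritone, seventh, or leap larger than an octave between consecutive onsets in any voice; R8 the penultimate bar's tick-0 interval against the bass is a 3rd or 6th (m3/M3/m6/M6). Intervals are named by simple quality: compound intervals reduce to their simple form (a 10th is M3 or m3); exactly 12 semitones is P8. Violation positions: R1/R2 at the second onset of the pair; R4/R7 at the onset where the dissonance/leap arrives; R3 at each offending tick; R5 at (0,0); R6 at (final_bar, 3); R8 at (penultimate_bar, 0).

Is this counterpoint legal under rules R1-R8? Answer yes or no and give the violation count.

bar 0: v0=D3 v1=D4 v2=F4 v3=A4 (P5)
bar 1: v0=F3 v1=F4 v2=F4 v3=E4 (M7)
bar 2: v0=G3 v1=B3 v2=G4 v3=D5 (P5)
bar 3: v0=F3 v1=A3 v2=A4 v3=E4 (M7)
bar 4: v0=A3 v1=C4 v2=G4 v3=C5 (m3)
bar 5: v0=B3 v1=D4 v2=B4 v3=D5 (m3)
bar 6: v0=C3 v1=A3 v2=C4 v3=E4 (M3)
bar 7: v0=D3 v1=D4 v2=F4 v3=A4 (P5)
  R5 @ bar0.0: opens on m3
  R1 @ bar1.0: D3/D4 P8 -> F3/F4 P8 similar
  R3 @ bar1.0: F4 above E4
  R4 @ bar1.0: F3/E4 M7 untreated
  R3 @ bar1.1: F4 above E4
  R3 @ bar1.2: F4 above E4
  R3 @ bar1.3: F4 above E4
  R1 @ bar2.0: F3/F4 P8 -> G3/G4 P8 similar
  R2 @ bar2.0: F3/E4 M7 -> G3/D5 P5 similar
  R2 @ bar2.0: F4/E4 m2 -> G4/D5 P5 similar
  R7 @ bar2.0: F4->B3 leap 6st
  R7 @ bar2.0: E4->D5 leap 10st
  R2 @ bar3.0: B3/D5 m3 -> A3/E4 P5 similar
  R3 @ bar3.0: A4 above E4
  R4 @ bar3.0: F3/E4 M7 untreated
  R7 @ bar3.0: D5->E4 leap 10st
  R3 @ bar3.1: A4 above E4
  R3 @ bar3.2: A4 above E4
  R3 @ bar3.3: A4 above E4
  R2 @ bar4.0: A3/E4 P5 -> C4/C5 P8 similar
  R4 @ bar4.0: A3/G4 m7 untreated
  R1 @ bar5.0: C4/C5 P8 -> D4/D5 P8 similar
  R2 @ bar5.0: A3/G4 m7 -> B3/B4 P8 similar
  R1 @ bar6.0: B3/B4 P8 -> C3/C4 P8 similar
  R2 @ bar6.0: D4/D5 P8 -> A3/E4 P5 similar
  R7 @ bar6.0: B3->C3 leap 11st
  R7 @ bar6.0: B4->C4 leap 11st
  R7 @ bar6.0: D5->E4 leap 10st
  R8 @ bar6.0: penult P8 not 3rd/6th
  R1 @ bar7.0: A3/E4 P5 -> D4/A4 P5 similar
  R2 @ bar7.0: C3/A3 M6 -> D3/D4 P8 similar
  R2 @ bar7.0: C3/E4 M3 -> D3/A4 P5 similar
  R6 @ bar7.3: closes on m3

No (33 violations)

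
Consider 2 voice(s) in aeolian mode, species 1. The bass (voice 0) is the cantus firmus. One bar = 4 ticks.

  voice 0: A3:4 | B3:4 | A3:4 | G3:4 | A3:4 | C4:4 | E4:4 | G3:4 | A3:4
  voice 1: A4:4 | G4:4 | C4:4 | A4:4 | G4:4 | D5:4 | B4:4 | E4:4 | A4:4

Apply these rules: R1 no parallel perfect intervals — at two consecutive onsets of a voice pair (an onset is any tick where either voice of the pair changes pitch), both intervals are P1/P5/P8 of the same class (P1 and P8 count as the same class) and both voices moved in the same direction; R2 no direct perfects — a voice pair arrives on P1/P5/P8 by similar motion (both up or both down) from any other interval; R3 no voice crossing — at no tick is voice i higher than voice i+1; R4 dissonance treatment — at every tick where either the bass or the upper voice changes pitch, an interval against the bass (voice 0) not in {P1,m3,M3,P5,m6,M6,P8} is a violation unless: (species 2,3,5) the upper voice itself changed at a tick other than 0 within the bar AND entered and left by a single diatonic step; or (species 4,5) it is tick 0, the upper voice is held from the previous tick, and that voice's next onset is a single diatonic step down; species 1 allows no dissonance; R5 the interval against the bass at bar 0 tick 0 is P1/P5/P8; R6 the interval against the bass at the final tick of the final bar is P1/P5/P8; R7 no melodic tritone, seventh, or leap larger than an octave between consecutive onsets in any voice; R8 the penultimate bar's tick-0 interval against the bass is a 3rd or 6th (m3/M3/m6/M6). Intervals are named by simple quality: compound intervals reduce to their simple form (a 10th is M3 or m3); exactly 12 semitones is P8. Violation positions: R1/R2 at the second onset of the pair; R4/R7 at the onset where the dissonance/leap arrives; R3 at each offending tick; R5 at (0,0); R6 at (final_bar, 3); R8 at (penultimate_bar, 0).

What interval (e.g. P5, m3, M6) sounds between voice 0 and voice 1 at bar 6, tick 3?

voice 0=E4 voice 1=B4 -> P5

P5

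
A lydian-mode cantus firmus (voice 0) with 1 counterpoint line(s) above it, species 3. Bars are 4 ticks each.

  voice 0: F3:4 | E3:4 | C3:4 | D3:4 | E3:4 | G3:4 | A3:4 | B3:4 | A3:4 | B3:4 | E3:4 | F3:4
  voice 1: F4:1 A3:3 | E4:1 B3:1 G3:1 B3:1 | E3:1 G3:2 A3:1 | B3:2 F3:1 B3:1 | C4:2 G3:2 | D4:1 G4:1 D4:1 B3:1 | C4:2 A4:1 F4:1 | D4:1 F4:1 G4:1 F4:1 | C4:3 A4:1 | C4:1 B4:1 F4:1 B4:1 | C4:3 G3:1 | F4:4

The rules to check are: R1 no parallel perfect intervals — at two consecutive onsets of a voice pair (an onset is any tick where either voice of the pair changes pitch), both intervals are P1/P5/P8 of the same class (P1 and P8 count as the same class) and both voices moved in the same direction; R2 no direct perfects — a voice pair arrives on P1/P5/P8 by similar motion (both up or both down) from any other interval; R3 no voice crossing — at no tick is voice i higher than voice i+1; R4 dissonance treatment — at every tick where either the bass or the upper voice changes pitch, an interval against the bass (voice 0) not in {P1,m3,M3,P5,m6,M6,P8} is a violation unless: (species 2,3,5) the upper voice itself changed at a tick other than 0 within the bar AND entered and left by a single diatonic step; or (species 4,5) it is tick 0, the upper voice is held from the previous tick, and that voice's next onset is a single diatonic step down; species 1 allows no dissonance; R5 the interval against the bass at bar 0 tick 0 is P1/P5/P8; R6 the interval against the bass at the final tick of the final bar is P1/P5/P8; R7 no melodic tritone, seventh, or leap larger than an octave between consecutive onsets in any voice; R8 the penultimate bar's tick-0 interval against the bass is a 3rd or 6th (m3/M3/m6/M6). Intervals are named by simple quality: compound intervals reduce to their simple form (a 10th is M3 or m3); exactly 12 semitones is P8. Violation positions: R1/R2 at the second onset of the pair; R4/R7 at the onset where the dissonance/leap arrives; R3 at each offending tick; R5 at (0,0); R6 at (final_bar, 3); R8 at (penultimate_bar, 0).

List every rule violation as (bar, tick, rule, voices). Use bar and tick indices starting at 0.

bar 0: v0=F3 v1=F4 downbeat P8
bar 1: v0=E3 v1=E4 downbeat P8
bar 2: v0=C3 v1=E3 downbeat M3
bar 3: v0=D3 v1=B3 downbeat M6
bar 4: v0=E3 v1=C4 downbeat m6
bar 5: v0=G3 v1=D4 downbeat P5
bar 6: v0=A3 v1=C4 downbeat m3
bar 7: v0=B3 v1=D4 downbeat m3
bar 8: v0=A3 v1=C4 downbeat m3
bar 9: v0=B3 v1=C4 downbeat m2
bar 10: v0=E3 v1=C4 downbeat m6
bar 11: v0=F3 v1=F4 downbeat P8
  -> R7 @ bar 3 tick 2 v(1,): B3->F3 leap 6st
  -> R7 @ bar 3 tick 3 v(1,): F3->B3 leap 6st
  -> R2 @ bar 5 tick 0 v(0, 1): E3/G3 m3 -> G3/D4 P5 similar
  -> R4 @ bar 7 tick 1 v(0, 1): B3/F4 TT untreated
  -> R4 @ bar 7 tick 3 v(0, 1): B3/F4 TT untreated
  -> R4 @ bar 9 tick 0 v(0, 1): B3/C4 m2 untreated
  -> R7 @ bar 9 tick 1 v(1,): C4->B4 leap 11st
  -> R4 @ bar 9 tick 2 v(0, 1): B3/F4 TT untreated
  -> R7 @ bar 9 tick 2 v(1,): B4->F4 leap 6st
  -> R7 @ bar 9 tick 3 v(1,): F4->B4 leap 6st
  -> R7 @ bar 10 tick 0 v(1,): B4->C4 leap 11st
  -> R2 @ bar 11 tick 0 v(0, 1): E3/G3 m3 -> F3/F4 P8 similar
  -> R7 @ bar 11 tick 0 v(1,): G3->F4 leap 10st

(3, 2, R7, (1,))
(3, 3, R7, (1,))
(5, 0, R2, (0, 1))
(7, 1, R4, (0, 1))
(7, 3, R4, (0, 1))
(9, 0, R4, (0, 1))
(9, 1, R7, (1,))
(9, 2, R4, (0, 1))
(9, 2, R7, (1,))
(9, 3, R7, (1,))
(10, 0, R7, (1,))
(11, 0, R2, (0, 1))
(11, 0, R7, (1,))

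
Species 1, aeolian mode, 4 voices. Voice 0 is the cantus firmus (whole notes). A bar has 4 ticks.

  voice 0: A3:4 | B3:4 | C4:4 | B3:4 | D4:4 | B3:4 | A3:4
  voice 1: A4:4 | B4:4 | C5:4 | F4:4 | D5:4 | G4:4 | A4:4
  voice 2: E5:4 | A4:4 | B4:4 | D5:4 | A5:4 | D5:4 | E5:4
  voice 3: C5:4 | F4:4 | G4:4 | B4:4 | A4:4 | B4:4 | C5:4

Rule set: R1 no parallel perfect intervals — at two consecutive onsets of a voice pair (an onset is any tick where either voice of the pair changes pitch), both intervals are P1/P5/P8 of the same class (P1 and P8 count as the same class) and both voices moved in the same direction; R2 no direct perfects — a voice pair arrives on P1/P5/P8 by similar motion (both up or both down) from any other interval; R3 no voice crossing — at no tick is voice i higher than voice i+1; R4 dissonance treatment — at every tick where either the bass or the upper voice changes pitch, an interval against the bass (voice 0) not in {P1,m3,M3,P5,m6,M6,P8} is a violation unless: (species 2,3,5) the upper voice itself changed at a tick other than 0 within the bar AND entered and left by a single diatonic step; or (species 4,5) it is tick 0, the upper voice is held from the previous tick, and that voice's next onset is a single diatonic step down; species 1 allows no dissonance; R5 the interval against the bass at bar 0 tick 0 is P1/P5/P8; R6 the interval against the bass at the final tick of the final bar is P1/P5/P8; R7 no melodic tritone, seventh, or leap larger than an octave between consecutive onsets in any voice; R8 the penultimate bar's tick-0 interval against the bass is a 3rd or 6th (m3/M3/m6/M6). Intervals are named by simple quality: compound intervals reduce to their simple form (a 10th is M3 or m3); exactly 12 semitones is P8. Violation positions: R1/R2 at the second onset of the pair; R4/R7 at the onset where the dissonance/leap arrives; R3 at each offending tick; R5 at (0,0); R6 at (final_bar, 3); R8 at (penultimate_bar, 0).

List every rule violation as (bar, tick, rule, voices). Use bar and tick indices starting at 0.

bar 0: v0=A3 v1=A4 v2=E5 v3=C5 downbeat m3
bar 1: v0=B3 v1=B4 v2=A4 v3=F4 downbeat TT
bar 2: v0=C4 v1=C5 v2=B4 v3=G4 downbeat P5
bar 3: v0=B3 v1=F4 v2=D5 v3=B4 downbeat P8
bar 4: v0=D4 v1=D5 v2=A5 v3=A4 downbeat P5
bar 5: v0=B3 v1=G4 v2=D5 v3=B4 downbeat P8
bar 6: v0=A3 v1=A4 v2=E5 v3=C5 downbeat m3
  -> R3 @ bar 0 tick 0 v(2, 3): E5 above C5
  -> R5 @ bar 0 tick 0 v(0, 3): opens on m3
  -> R3 @ bar 0 tick 1 v(2, 3): E5 above C5
  -> R3 @ bar 0 tick 2 v(2, 3): E5 above C5
  -> R3 @ bar 0 tick 3 v(2, 3): E5 above C5
  -> R1 @ bar 1 tick 0 v(0, 1): A3/A4 P8 -> B3/B4 P8 similar
  -> R3 @ bar 1 tick 0 v(1, 2): B4 above A4
  -> R3 @ bar 1 tick 0 v(2, 3): A4 above F4
  -> R4 @ bar 1 tick 0 v(0, 2): B3/A4 m7 untreated
  -> R4 @ bar 1 tick 0 v(0, 3): B3/F4 TT untreated
  -> R3 @ bar 1 tick 1 v(1, 2): B4 above A4
  -> R3 @ bar 1 tick 1 v(2, 3): A4 above F4
  -> R3 @ bar 1 tick 2 v(1, 2): B4 above A4
  -> R3 @ bar 1 tick 2 v(2, 3): A4 above F4
  -> R3 @ bar 1 tick 3 v(1, 2): B4 above A4
  -> R3 @ bar 1 tick 3 v(2, 3): A4 above F4
  -> R1 @ bar 2 tick 0 v(0, 1): B3/B4 P8 -> C4/C5 P8 similar
  -> R2 @ bar 2 tick 0 v(0, 3): B3/F4 TT -> C4/G4 P5 similar
  -> R3 @ bar 2 tick 0 v(1, 2): C5 above B4
  -> R3 @ bar 2 tick 0 v(2, 3): B4 above G4
  -> R4 @ bar 2 tick 0 v(0, 2): C4/B4 M7 untreated
  -> R3 @ bar 2 tick 1 v(1, 2): C5 above B4
  -> R3 @ bar 2 tick 1 v(2, 3): B4 above G4
  -> R3 @ bar 2 tick 2 v(1, 2): C5 above B4
  -> R3 @ bar 2 tick 2 v(2, 3): B4 above G4
  -> R3 @ bar 2 tick 3 v(1, 2): C5 above B4
  -> R3 @ bar 2 tick 3 v(2, 3): B4 above G4
  -> R3 @ bar 3 tick 0 v(2, 3): D5 above B4
  -> R4 @ bar 3 tick 0 v(0, 1): B3/F4 TT untreated
  -> R3 @ bar 3 tick 1 v(2, 3): D5 above B4
  -> R3 @ bar 3 tick 2 v(2, 3): D5 above B4
  -> R3 @ bar 3 tick 3 v(2, 3): D5 above B4
  -> R2 @ bar 4 tick 0 v(0, 1): B3/F4 TT -> D4/D5 P8 similar
  -> R2 @ bar 4 tick 0 v(0, 2): B3/D5 m3 -> D4/A5 P5 similar
  -> R2 @ bar 4 tick 0 v(1, 2): F4/D5 M6 -> D5/A5 P5 similar
  -> R3 @ bar 4 tick 0 v(2, 3): A5 above A4
  -> R3 @ bar 4 tick 1 v(2, 3): A5 above A4
  -> R3 @ bar 4 tick 2 v(2, 3): A5 above A4
  -> R3 @ bar 4 tick 3 v(2, 3): A5 above A4
  -> R1 @ bar 5 tick 0 v(1, 2): D5/A5 P5 -> G4/D5 P5 similar
  -> R3 @ bar 5 tick 0 v(2, 3): D5 above B4
  -> R8 @ bar 5 tick 0 v(0, 3): penult P8 not 3rd/6th
  -> R3 @ bar 5 tick 1 v(2, 3): D5 above B4
  -> R3 @ bar 5 tick 2 v(2, 3): D5 above B4
  -> R3 @ bar 5 tick 3 v(2, 3): D5 above B4
  -> R1 @ bar 6 tick 0 v(1, 2): G4/D5 P5 -> A4/E5 P5 similar
  -> R3 @ bar 6 tick 0 v(2, 3): E5 above C5
  -> R3 @ bar 6 tick 1 v(2, 3): E5 above C5
  -> R3 @ bar 6 tick 2 v(2, 3): E5 above C5
  -> R3 @ bar 6 tick 3 v(2, 3): E5 above C5
  -> R6 @ bar 6 tick 3 v(0, 3): closes on m3

(0, 0, R3, (2, 3))
(0, 0, R5, (0, 3))
(0, 1, R3, (2, 3))
(0, 2, R3, (2, 3))
(0, 3, R3, (2, 3))
(1, 0, R1, (0, 1))
(1, 0, R3, (1, 2))
(1, 0, R3, (2, 3))
(1, 0, R4, (0, 2))
(1, 0, R4, (0, 3))
(1, 1, R3, (1, 2))
(1, 1, R3, (2, 3))
(1, 2, R3, (1, 2))
(1, 2, R3, (2, 3))
(1, 3, R3, (1, 2))
(1, 3, R3, (2, 3))
(2, 0, R1, (0, 1))
(2, 0, R2, (0, 3))
(2, 0, R3, (1, 2))
(2, 0, R3, (2, 3))
(2, 0, R4, (0, 2))
(2, 1, R3, (1, 2))
(2, 1, R3, (2, 3))
(2, 2, R3, (1, 2))
(2, 2, R3, (2, 3))
(2, 3, R3, (1, 2))
(2, 3, R3, (2, 3))
(3, 0, R3, (2, 3))
(3, 0, R4, (0, 1))
(3, 1, R3, (2, 3))
(3, 2, R3, (2, 3))
(3, 3, R3, (2, 3))
(4, 0, R2, (0, 1))
(4, 0, R2, (0, 2))
(4, 0, R2, (1, 2))
(4, 0, R3, (2, 3))
(4, 1, R3, (2, 3))
(4, 2, R3, (2, 3))
(4, 3, R3, (2, 3))
(5, 0, R1, (1, 2))
(5, 0, R3, (2, 3))
(5, 0, R8, (0, 3))
(5, 1, R3, (2, 3))
(5, 2, R3, (2, 3))
(5, 3, R3, (2, 3))
(6, 0, R1, (1, 2))
(6, 0, R3, (2, 3))
(6, 1, R3, (2, 3))
(6, 2, R3, (2, 3))
(6, 3, R3, (2, 3))
(6, 3, R6, (0, 3))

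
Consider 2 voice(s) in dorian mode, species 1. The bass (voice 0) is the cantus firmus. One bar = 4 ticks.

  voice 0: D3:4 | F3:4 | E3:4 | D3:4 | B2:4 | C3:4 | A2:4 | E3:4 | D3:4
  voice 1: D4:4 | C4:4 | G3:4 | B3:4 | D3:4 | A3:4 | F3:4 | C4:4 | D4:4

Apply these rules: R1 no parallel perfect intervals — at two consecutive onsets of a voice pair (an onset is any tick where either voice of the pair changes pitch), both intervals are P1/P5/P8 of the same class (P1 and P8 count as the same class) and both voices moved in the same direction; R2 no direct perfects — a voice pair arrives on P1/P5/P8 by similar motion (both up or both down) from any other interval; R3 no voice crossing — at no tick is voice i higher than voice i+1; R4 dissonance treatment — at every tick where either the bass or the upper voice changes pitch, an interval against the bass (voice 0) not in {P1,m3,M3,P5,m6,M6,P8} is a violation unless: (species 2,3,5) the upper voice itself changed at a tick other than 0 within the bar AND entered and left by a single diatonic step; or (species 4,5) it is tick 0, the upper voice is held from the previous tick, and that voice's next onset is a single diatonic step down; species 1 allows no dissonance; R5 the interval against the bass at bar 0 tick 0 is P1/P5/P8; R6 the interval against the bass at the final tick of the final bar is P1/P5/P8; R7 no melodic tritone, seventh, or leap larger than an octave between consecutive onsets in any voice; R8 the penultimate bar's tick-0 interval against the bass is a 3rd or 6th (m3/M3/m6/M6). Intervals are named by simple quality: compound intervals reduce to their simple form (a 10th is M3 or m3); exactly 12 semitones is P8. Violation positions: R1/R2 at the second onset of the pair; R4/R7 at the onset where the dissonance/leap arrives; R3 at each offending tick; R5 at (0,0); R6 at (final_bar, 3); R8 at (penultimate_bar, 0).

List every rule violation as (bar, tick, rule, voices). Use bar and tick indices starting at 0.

No violations across 9 bars (D3..D3 vs D4..D4).

bar 0: v0=D3 v1=D4 downbeat P8
bar 1: v0=F3 v1=C4 downbeat P5
bar 2: v0=E3 v1=G3 downbeat m3
bar 3: v0=D3 v1=B3 downbeat M6
bar 4: v0=B2 v1=D3 downbeat m3
bar 5: v0=C3 v1=A3 downbeat M6
bar 6: v0=A2 v1=F3 downbeat m6
bar 7: v0=E3 v1=C4 downbeat m6
bar 8: v0=D3 v1=D4 downbeat P8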